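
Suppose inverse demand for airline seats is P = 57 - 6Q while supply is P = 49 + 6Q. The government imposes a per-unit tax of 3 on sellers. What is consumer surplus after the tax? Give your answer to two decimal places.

0.52

Pre-tax equilibrium: 57 - 6Q = 49 + 6Q gives Q* = 0.6667, P* = 53.
A tax on sellers shifts supply up by 3: 57 - 6Q = 49 + 6Q + 3, so Q_t = 0.4167. Buyers pay P_b = 54.5; sellers receive P_s = P_b - 3 = 51.5.
Consumer surplus is the triangle under demand above P_b: (1/2)(0.4167)(57 - 54.5) = 0.5208.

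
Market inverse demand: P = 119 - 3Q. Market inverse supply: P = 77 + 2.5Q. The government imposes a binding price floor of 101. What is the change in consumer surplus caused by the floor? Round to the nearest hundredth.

-33.47

Free-market equilibrium: 119 - 3Q = 77 + 2.5Q gives Q* = 7.6364, P* = 96.0909.
At the floor price 101, quantity demanded is (119 - 101)/3 = 6; demand is the short side, so Q = 6 trades at P = 101.
CS goes from (1/2)(7.6364)(22.9091) = 87.4711 to 54 (computed as (119 - 101)(6) - (1/2)(3)(6)^2), a change of -33.4711.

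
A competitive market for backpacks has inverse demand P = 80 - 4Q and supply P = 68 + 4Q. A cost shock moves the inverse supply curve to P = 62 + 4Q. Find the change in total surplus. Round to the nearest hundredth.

11.25

Initial equilibrium: Q_0 = 1.5, P_0 = 74; CS_0 = (1/2)(1.5)(6) = 4.5, PS_0 = (1/2)(1.5)(6) = 4.5.
New equilibrium: 80 - 4Q = 62 + 4Q gives Q_1 = 2.25, P_1 = 71; CS_1 = 10.125, PS_1 = 10.125.
Change in total surplus = (10.125 + 10.125) - (4.5 + 4.5) = 11.25.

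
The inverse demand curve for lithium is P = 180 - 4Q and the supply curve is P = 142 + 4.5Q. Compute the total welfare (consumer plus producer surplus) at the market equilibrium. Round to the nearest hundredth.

Set 180 - 4Q = 142 + 4.5Q, which gives 38 = 8.5Q, so Q* = 4.4706 and P* = 180 - 4(4.4706) = 162.1176.
CS = (1/2)(4.4706)(17.8824) = 39.9723 and PS = (1/2)(4.4706)(20.1176) = 44.9689, so total surplus = 84.9412.

84.94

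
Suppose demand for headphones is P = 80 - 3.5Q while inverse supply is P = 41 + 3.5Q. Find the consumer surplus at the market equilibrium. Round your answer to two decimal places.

54.32

Equilibrium: 80 - 3.5Q = 41 + 3.5Q, so Q* = 5.5714 and P* = 60.5.
Consumer surplus is the triangle under demand above P*: (1/2)(5.5714)(80 - 60.5) = (1/2)(5.5714)(19.5) = 54.3214.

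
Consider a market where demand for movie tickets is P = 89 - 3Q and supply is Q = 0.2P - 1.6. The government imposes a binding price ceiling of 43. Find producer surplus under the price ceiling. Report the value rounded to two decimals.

Rewriting supply in inverse form: P = 8 + 5Q.
Free-market equilibrium: 89 - 3Q = 8 + 5Q gives Q* = 10.125, P* = 58.625.
At the ceiling price 43, quantity supplied is (43 - 8)/5 = 7; supply is the short side, so Q = 7 trades at P = 43.
PS is the triangle above supply below 43: (1/2)(7)(43 - 8) = 122.5.

122.50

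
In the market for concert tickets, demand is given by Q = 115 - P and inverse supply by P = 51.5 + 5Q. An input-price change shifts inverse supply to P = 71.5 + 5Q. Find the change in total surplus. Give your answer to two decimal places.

Rewriting demand in inverse form: P = 115 - Q.
Initial equilibrium: Q_0 = 10.5833, P_0 = 104.4167; CS_0 = (1/2)(10.5833)(10.5833) = 56.0035, PS_0 = (1/2)(10.5833)(52.9167) = 280.0174.
New equilibrium: 115 - Q = 71.5 + 5Q gives Q_1 = 7.25, P_1 = 107.75; CS_1 = 26.2812, PS_1 = 131.4062.
Change in total surplus = (26.2812 + 131.4062) - (56.0035 + 280.0174) = -178.3333.

-178.33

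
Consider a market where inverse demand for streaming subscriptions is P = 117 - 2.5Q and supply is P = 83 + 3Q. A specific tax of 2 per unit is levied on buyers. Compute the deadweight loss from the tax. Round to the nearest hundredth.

Pre-tax equilibrium: 117 - 2.5Q = 83 + 3Q gives Q* = 6.1818, P* = 101.5455.
With the tax, buyers' net willingness to pay falls by 2: (117 - 2) - 2.5Q = 83 + 3Q, so Q_t = 5.8182. Buyers pay P_b = 102.4545; sellers receive P_s = P_b - 2 = 100.4545.
Deadweight loss is the triangle between the curves from Q_t to Q*: (1/2)(6.1818 - 5.8182)(2) = 0.3636.

0.36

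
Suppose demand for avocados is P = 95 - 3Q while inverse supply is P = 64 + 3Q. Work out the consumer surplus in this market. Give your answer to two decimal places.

40.04

Equilibrium: 95 - 3Q = 64 + 3Q, so Q* = 5.1667 and P* = 79.5.
CS is the area between the demand curve and P* from 0 to Q*: (1/2)(5.1667)(15.5) = 40.0417.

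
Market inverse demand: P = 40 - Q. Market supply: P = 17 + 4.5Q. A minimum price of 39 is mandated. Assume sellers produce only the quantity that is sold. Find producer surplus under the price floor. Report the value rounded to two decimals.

19.75

Without the control, 40 - Q = 17 + 4.5Q so Q* = 4.1818 and P* = 35.8182.
At the floor price 39, quantity demanded is (40 - 39)/1 = 1; demand is the short side, so Q = 1 trades at P = 39.
The supply price at Q = 1 is 21.5. PS is the trapezoid between 39 and supply over [0, 1]: (1/2)[(39 - 17) + (39 - 21.5)](1) = 19.75.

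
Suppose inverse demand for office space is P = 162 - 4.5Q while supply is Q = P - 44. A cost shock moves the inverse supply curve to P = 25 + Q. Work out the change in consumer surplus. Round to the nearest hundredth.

360.37

Rewriting supply in inverse form: P = 44 + Q.
Initial equilibrium: Q_0 = 21.4545, P_0 = 65.4545; CS_0 = (1/2)(21.4545)(96.5455) = 1035.6694, PS_0 = (1/2)(21.4545)(21.4545) = 230.1488.
New equilibrium: 162 - 4.5Q = 25 + Q gives Q_1 = 24.9091, P_1 = 49.9091; CS_1 = 1396.0413, PS_1 = 310.2314.
Change in consumer surplus = 1396.0413 - 1035.6694 = 360.3719.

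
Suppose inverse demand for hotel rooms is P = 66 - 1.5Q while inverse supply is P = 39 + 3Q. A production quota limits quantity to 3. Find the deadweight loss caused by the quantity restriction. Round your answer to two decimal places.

Unrestricted equilibrium: Q* = (66 - 39)/(1.5 + 3) = 6.
At Q = 3 the demand price is 66 - 1.5(3) = 61.5 and the supply price is 39 + 3(3) = 48.
Deadweight loss is the triangle between the curves from 3 to 6: (1/2)(61.5 - 48)(6 - 3) = 20.25.

20.25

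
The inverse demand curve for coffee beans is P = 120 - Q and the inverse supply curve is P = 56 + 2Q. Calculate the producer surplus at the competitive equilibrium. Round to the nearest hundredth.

455.11

Set 120 - Q = 56 + 2Q, which gives 64 = 3Q, so Q* = 21.3333 and P* = 120 - (21.3333) = 98.6667.
Producer surplus is the triangle above supply below P*: (1/2)(21.3333)(98.6667 - 56) = (1/2)(21.3333)(42.6667) = 455.1111.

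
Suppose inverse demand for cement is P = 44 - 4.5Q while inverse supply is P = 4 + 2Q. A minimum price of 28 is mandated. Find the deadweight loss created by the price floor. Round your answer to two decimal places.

Without the control, 44 - 4.5Q = 4 + 2Q so Q* = 6.1538 and P* = 16.3077.
At the floor price 28, quantity demanded is (44 - 28)/4.5 = 3.5556; demand is the short side, so Q = 3.5556 trades at P = 28.
The lost-trades triangle has base Q* - 3.5556 = 2.5983 and height equal to the gap between the curves at Q = 3.5556, which is 28 - 11.1111 = 16.8889. DWL = (1/2)(2.5983)(16.8889) = 21.9411.

21.94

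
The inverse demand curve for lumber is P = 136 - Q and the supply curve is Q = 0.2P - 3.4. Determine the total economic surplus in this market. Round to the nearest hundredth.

Rewriting supply in inverse form: P = 17 + 5Q.
Equilibrium: 136 - Q = 17 + 5Q, so Q* = 19.8333 and P* = 116.1667.
Total surplus is the full triangle between the curves from 0 to Q*: (1/2)(19.8333)(136 - 17) = 1180.0833.

1180.08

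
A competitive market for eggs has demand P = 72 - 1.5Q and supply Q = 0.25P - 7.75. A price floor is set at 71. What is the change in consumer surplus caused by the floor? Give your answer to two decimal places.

-41.34

Rewriting supply in inverse form: P = 31 + 4Q.
Without the control, 72 - 1.5Q = 31 + 4Q so Q* = 7.4545 and P* = 60.8182.
At the floor price 71, quantity demanded is (72 - 71)/1.5 = 0.6667; demand is the short side, so Q = 0.6667 trades at P = 71.
CS goes from (1/2)(7.4545)(11.1818) = 41.6777 to 0.3333 (computed as (72 - 71)(0.6667) - (1/2)(1.5)(0.6667)^2), a change of -41.3444.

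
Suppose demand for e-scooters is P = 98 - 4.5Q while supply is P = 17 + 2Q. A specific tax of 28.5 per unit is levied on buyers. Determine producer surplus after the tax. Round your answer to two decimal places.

Without the tax, 98 - 4.5Q = 17 + 2Q so Q* = 12.4615 and P* = 41.9231.
A tax on buyers shifts demand down by 28.5: (98 - 28.5) - 4.5Q = 17 + 2Q, so Q_t = 8.0769. Buyers pay P_b = 61.6538; sellers receive P_s = P_b - 28.5 = 33.1538.
Producer surplus is the triangle above supply below P_s: (1/2)(8.0769)(33.1538 - 17) = 65.2367.

65.24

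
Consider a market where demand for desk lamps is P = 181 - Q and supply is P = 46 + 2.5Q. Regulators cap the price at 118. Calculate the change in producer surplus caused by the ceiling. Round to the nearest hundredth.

-822.89

Without the control, 181 - Q = 46 + 2.5Q so Q* = 38.5714 and P* = 142.4286.
At P = 118, sellers supply (118 - 46)/2.5 = 28.8 while buyers want more, so the quantity traded is 28.8 at price 118.
PS goes from (1/2)(38.5714)(96.4286) = 1859.6939 to 1036.8 (computed as (118 - 46)(28.8) - (1/2)(2.5)(28.8)^2), a change of -822.8939.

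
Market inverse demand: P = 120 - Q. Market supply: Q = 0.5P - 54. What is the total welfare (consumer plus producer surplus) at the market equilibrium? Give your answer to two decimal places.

24.00

Rewriting supply in inverse form: P = 108 + 2Q.
Setting demand equal to supply, 12 = 3Q, so Q* = 4 and P* = 116.
Total surplus is the full triangle between the curves from 0 to Q*: (1/2)(4)(120 - 108) = 24.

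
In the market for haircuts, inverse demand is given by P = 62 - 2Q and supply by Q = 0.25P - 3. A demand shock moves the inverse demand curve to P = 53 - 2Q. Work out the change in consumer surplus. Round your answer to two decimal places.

-22.75

Rewriting supply in inverse form: P = 12 + 4Q.
Initial equilibrium: Q_0 = 8.3333, P_0 = 45.3333; CS_0 = (1/2)(8.3333)(16.6667) = 69.4444, PS_0 = (1/2)(8.3333)(33.3333) = 138.8889.
New equilibrium: 53 - 2Q = 12 + 4Q gives Q_1 = 6.8333, P_1 = 39.3333; CS_1 = 46.6944, PS_1 = 93.3889.
Change in consumer surplus = 46.6944 - 69.4444 = -22.75.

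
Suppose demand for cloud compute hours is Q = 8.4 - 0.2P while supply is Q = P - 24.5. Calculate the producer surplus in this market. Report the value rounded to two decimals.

Rewriting demand in inverse form: P = 42 - 5Q.
Rewriting supply in inverse form: P = 24.5 + Q.
Set 42 - 5Q = 24.5 + Q, which gives 17.5 = 6Q, so Q* = 2.9167 and P* = 42 - 5(2.9167) = 27.4167.
The supply curve's price intercept is 24.5, so PS = (1/2)(Q*)(P* - 24.5) = (1/2)(2.9167)(2.9167) = 4.2535.

4.25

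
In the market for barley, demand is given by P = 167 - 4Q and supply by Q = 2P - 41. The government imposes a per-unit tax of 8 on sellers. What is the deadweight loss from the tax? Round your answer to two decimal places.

7.11

Rewriting supply in inverse form: P = 20.5 + 0.5Q.
Without the tax, 167 - 4Q = 20.5 + 0.5Q so Q* = 32.5556 and P* = 36.7778.
With the tax, sellers need 8 more per unit: 167 - 4Q = 20.5 + 0.5Q + 8, so Q_t = 30.7778. Buyers pay P_b = 43.8889; sellers receive P_s = P_b - 8 = 35.8889.
Deadweight loss is the triangle between the curves from Q_t to Q*: (1/2)(32.5556 - 30.7778)(8) = 7.1111.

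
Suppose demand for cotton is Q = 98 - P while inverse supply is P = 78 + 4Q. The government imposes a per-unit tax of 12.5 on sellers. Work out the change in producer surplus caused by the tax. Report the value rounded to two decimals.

Rewriting demand in inverse form: P = 98 - Q.
Without the tax, 98 - Q = 78 + 4Q so Q* = 4 and P* = 94.
With the tax, sellers need 12.5 more per unit: 98 - Q = 78 + 4Q + 12.5, so Q_t = 1.5. Buyers pay P_b = 96.5; sellers receive P_s = P_b - 12.5 = 84.
Producers lose the trapezoid between P_s and P* out to Q_t plus the triangle from Q_t to Q*: change in PS = 4.5 - 32 = -27.5.

-27.50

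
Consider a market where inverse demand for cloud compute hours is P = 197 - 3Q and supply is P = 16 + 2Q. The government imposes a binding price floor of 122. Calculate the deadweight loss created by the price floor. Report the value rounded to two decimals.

313.60

Without the control, 197 - 3Q = 16 + 2Q so Q* = 36.2 and P* = 88.4.
At the floor price 122, quantity demanded is (197 - 122)/3 = 25; demand is the short side, so Q = 25 trades at P = 122.
At Q = 25 the demand price is 122 and the supply price is 66. Deadweight loss is the triangle between the curves from 25 to 36.2: (1/2)(122 - 66)(36.2 - 25) = 313.6.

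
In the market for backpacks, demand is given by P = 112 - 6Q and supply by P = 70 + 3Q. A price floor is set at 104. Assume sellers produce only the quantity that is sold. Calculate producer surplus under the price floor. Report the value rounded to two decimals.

Without the control, 112 - 6Q = 70 + 3Q so Q* = 4.6667 and P* = 84.
At P = 104, buyers demand (112 - 104)/6 = 1.3333 while sellers would supply more, so the quantity traded is 1.3333 at price 104.
The supply price at Q = 1.3333 is 74. PS is the trapezoid between 104 and supply over [0, 1.3333]: (1/2)[(104 - 70) + (104 - 74)](1.3333) = 42.6667.

42.67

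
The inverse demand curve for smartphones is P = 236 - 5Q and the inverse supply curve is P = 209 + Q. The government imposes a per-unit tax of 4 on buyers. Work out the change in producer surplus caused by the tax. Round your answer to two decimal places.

-2.78

Pre-tax equilibrium: 236 - 5Q = 209 + Q gives Q* = 4.5, P* = 213.5.
A tax on buyers shifts demand down by 4: (236 - 4) - 5Q = 209 + Q, so Q_t = 3.8333. Buyers pay P_b = 216.8333; sellers receive P_s = P_b - 4 = 212.8333.
PS falls from (1/2)(4.5)(4.5) = 10.125 to (1/2)(3.8333)(3.8333) = 7.3472, a change of -2.7778.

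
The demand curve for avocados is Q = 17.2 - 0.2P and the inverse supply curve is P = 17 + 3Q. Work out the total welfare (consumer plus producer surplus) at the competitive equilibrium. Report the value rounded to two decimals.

297.56

Rewriting demand in inverse form: P = 86 - 5Q.
Set 86 - 5Q = 17 + 3Q, which gives 69 = 8Q, so Q* = 8.625 and P* = 86 - 5(8.625) = 42.875.
CS = (1/2)(8.625)(43.125) = 185.9766 and PS = (1/2)(8.625)(25.875) = 111.5859, so total surplus = 297.5625.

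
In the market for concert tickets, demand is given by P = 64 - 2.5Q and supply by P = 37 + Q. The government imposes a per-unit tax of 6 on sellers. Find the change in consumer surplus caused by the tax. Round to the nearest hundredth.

Pre-tax equilibrium: 64 - 2.5Q = 37 + Q gives Q* = 7.7143, P* = 44.7143.
A tax on sellers shifts supply up by 6: 64 - 2.5Q = 37 + Q + 6, so Q_t = 6. Buyers pay P_b = 49; sellers receive P_s = P_b - 6 = 43.
CS falls from (1/2)(7.7143)(19.2857) = 74.3878 to (1/2)(6)(15) = 45, a change of -29.3878.

-29.39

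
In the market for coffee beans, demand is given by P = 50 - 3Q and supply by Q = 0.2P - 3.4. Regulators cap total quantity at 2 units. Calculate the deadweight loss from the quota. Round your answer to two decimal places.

Rewriting supply in inverse form: P = 17 + 5Q.
Unrestricted equilibrium: Q* = (50 - 17)/(3 + 5) = 4.125.
At Q = 2 the demand price is 50 - 3(2) = 44 and the supply price is 17 + 5(2) = 27.
Deadweight loss is the triangle between the curves from 2 to 4.125: (1/2)(44 - 27)(4.125 - 2) = 18.0625.

18.06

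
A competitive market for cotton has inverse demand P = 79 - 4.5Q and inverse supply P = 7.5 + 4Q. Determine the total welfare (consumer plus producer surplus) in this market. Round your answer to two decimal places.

300.72

Equilibrium: 79 - 4.5Q = 7.5 + 4Q, so Q* = 8.4118 and P* = 41.1471.
Total surplus is the full triangle between the curves from 0 to Q*: (1/2)(8.4118)(79 - 7.5) = 300.7206.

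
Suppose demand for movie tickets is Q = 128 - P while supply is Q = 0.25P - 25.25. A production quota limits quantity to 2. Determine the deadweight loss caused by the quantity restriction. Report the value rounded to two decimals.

28.90

Rewriting demand in inverse form: P = 128 - Q.
Rewriting supply in inverse form: P = 101 + 4Q.
Without the quota, 128 - Q = 101 + 4Q gives Q* = 5.4.
At Q = 2 the demand price is 128 - (2) = 126 and the supply price is 101 + 4(2) = 109.
DWL = (1/2)(gap between curves at 2) x (Q* - 2) = (1/2)(17)(3.4) = 28.9.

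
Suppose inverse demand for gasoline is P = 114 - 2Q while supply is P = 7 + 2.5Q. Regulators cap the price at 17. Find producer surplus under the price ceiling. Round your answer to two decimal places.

Without the control, 114 - 2Q = 7 + 2.5Q so Q* = 23.7778 and P* = 66.4444.
At the ceiling price 17, quantity supplied is (17 - 7)/2.5 = 4; supply is the short side, so Q = 4 trades at P = 17.
PS is the triangle above supply below 17: (1/2)(4)(17 - 7) = 20.

20.00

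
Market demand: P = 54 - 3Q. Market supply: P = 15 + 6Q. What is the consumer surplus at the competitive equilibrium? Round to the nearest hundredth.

Setting demand equal to supply, 39 = 9Q, so Q* = 4.3333 and P* = 41.
CS is the area between the demand curve and P* from 0 to Q*: (1/2)(4.3333)(13) = 28.1667.

28.17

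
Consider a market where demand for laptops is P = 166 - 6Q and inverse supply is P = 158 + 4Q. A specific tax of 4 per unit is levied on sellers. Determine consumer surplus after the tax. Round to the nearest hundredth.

Pre-tax equilibrium: 166 - 6Q = 158 + 4Q gives Q* = 0.8, P* = 161.2.
With the tax, sellers need 4 more per unit: 166 - 6Q = 158 + 4Q + 4, so Q_t = 0.4. Buyers pay P_b = 163.6; sellers receive P_s = P_b - 4 = 159.6.
Consumer surplus is the triangle under demand above P_b: (1/2)(0.4)(166 - 163.6) = 0.48.

0.48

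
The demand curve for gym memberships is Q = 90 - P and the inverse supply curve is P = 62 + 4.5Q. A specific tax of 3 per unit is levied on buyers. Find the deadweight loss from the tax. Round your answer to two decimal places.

Rewriting demand in inverse form: P = 90 - Q.
Without the tax, 90 - Q = 62 + 4.5Q so Q* = 5.0909 and P* = 84.9091.
A tax on buyers shifts demand down by 3: (90 - 3) - Q = 62 + 4.5Q, so Q_t = 4.5455. Buyers pay P_b = 85.4545; sellers receive P_s = P_b - 3 = 82.4545.
Deadweight loss is the triangle between the curves from Q_t to Q*: (1/2)(5.0909 - 4.5455)(3) = 0.8182.

0.82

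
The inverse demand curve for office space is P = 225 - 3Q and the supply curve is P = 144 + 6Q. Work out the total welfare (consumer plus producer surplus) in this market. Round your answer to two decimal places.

Setting demand equal to supply, 81 = 9Q, so Q* = 9 and P* = 198.
CS = (1/2)(9)(27) = 121.5 and PS = (1/2)(9)(54) = 243, so total surplus = 364.5.

364.50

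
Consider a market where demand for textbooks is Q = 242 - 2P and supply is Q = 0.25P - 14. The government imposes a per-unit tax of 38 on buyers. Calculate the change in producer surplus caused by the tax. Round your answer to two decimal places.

-345.28

Rewriting demand in inverse form: P = 121 - 0.5Q.
Rewriting supply in inverse form: P = 56 + 4Q.
Without the tax, 121 - 0.5Q = 56 + 4Q so Q* = 14.4444 and P* = 113.7778.
A tax on buyers shifts demand down by 38: (121 - 38) - 0.5Q = 56 + 4Q, so Q_t = 6. Buyers pay P_b = 118; sellers receive P_s = P_b - 38 = 80.
PS falls from (1/2)(14.4444)(57.7778) = 417.284 to (1/2)(6)(24) = 72, a change of -345.284.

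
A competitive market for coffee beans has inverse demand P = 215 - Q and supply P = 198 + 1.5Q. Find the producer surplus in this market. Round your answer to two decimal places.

34.68

Set 215 - Q = 198 + 1.5Q, which gives 17 = 2.5Q, so Q* = 6.8 and P* = 215 - (6.8) = 208.2.
Producer surplus is the triangle above supply below P*: (1/2)(6.8)(208.2 - 198) = (1/2)(6.8)(10.2) = 34.68.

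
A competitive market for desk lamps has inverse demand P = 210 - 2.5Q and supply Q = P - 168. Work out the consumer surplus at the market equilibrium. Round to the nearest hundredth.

180.00

Rewriting supply in inverse form: P = 168 + Q.
Equilibrium: 210 - 2.5Q = 168 + Q, so Q* = 12 and P* = 180.
Consumer surplus is the triangle under demand above P*: (1/2)(12)(210 - 180) = (1/2)(12)(30) = 180.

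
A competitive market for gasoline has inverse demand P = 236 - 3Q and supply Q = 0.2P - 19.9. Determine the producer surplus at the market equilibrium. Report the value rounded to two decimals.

727.82

Rewriting supply in inverse form: P = 99.5 + 5Q.
Set 236 - 3Q = 99.5 + 5Q, which gives 136.5 = 8Q, so Q* = 17.0625 and P* = 236 - 3(17.0625) = 184.8125.
The supply curve's price intercept is 99.5, so PS = (1/2)(Q*)(P* - 99.5) = (1/2)(17.0625)(85.3125) = 727.8223.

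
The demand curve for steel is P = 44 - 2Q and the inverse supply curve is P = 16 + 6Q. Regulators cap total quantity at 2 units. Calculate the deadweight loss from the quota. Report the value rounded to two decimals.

Without the quota, 44 - 2Q = 16 + 6Q gives Q* = 3.5.
At Q = 2 the demand price is 44 - 2(2) = 40 and the supply price is 16 + 6(2) = 28.
Deadweight loss is the triangle between the curves from 2 to 3.5: (1/2)(40 - 28)(3.5 - 2) = 9.

9.00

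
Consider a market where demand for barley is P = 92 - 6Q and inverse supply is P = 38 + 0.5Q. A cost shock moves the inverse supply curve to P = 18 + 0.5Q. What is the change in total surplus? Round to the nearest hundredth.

196.92

Initial equilibrium: Q_0 = 8.3077, P_0 = 42.1538; CS_0 = (1/2)(8.3077)(49.8462) = 207.0533, PS_0 = (1/2)(8.3077)(4.1538) = 17.2544.
New equilibrium: 92 - 6Q = 18 + 0.5Q gives Q_1 = 11.3846, P_1 = 23.6923; CS_1 = 388.8284, PS_1 = 32.4024.
Change in total surplus = (388.8284 + 32.4024) - (207.0533 + 17.2544) = 196.9231.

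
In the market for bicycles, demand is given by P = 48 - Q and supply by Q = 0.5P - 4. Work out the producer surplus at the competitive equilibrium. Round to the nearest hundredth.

177.78

Rewriting supply in inverse form: P = 8 + 2Q.
Setting demand equal to supply, 40 = 3Q, so Q* = 13.3333 and P* = 34.6667.
PS is the area between P* and the supply curve from 0 to Q*: (1/2)(13.3333)(26.6667) = 177.7778.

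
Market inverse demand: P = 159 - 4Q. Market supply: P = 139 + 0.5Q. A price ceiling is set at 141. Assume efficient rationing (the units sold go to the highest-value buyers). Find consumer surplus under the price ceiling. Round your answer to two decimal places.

Without the control, 159 - 4Q = 139 + 0.5Q so Q* = 4.4444 and P* = 141.2222.
At the ceiling price 141, quantity supplied is (141 - 139)/0.5 = 4; supply is the short side, so Q = 4 trades at P = 141.
The demand price at Q = 4 is 143. CS is the trapezoid between demand and 141 over [0, 4]: (1/2)[(159 - 141) + (143 - 141)](4) = 40.

40.00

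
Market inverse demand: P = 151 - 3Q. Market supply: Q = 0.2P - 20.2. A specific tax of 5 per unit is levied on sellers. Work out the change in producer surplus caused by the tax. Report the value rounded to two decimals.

-18.55

Rewriting supply in inverse form: P = 101 + 5Q.
Without the tax, 151 - 3Q = 101 + 5Q so Q* = 6.25 and P* = 132.25.
A tax on sellers shifts supply up by 5: 151 - 3Q = 101 + 5Q + 5, so Q_t = 5.625. Buyers pay P_b = 134.125; sellers receive P_s = P_b - 5 = 129.125.
Producers lose the trapezoid between P_s and P* out to Q_t plus the triangle from Q_t to Q*: change in PS = 79.1016 - 97.6562 = -18.5547.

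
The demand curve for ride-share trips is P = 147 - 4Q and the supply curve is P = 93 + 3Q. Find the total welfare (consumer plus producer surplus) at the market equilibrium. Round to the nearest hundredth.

Equilibrium: 147 - 4Q = 93 + 3Q, so Q* = 7.7143 and P* = 116.1429.
CS = (1/2)(7.7143)(30.8571) = 119.0204 and PS = (1/2)(7.7143)(23.1429) = 89.2653, so total surplus = 208.2857.

208.29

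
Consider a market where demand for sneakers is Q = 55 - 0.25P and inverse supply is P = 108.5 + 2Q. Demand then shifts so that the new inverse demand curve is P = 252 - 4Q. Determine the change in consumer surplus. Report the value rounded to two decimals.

453.33

Rewriting demand in inverse form: P = 220 - 4Q.
Initial equilibrium: Q_0 = 18.5833, P_0 = 145.6667; CS_0 = (1/2)(18.5833)(74.3333) = 690.6806, PS_0 = (1/2)(18.5833)(37.1667) = 345.3403.
New equilibrium: 252 - 4Q = 108.5 + 2Q gives Q_1 = 23.9167, P_1 = 156.3333; CS_1 = 1144.0139, PS_1 = 572.0069.
Change in consumer surplus = 1144.0139 - 690.6806 = 453.3333.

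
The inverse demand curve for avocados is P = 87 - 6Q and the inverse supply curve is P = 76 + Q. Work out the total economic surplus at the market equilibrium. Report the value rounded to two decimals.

8.64

Setting demand equal to supply, 11 = 7Q, so Q* = 1.5714 and P* = 77.5714.
Total surplus is the full triangle between the curves from 0 to Q*: (1/2)(1.5714)(87 - 76) = 8.6429.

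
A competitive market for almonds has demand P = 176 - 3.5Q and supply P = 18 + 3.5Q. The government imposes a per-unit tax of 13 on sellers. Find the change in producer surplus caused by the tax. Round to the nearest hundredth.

Without the tax, 176 - 3.5Q = 18 + 3.5Q so Q* = 22.5714 and P* = 97.
With the tax, sellers need 13 more per unit: 176 - 3.5Q = 18 + 3.5Q + 13, so Q_t = 20.7143. Buyers pay P_b = 103.5; sellers receive P_s = P_b - 13 = 90.5.
Producers lose the trapezoid between P_s and P* out to Q_t plus the triangle from Q_t to Q*: change in PS = 750.8929 - 891.5714 = -140.6786.

-140.68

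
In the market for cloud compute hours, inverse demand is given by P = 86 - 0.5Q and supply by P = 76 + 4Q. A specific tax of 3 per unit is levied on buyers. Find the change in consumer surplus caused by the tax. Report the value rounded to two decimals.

Without the tax, 86 - 0.5Q = 76 + 4Q so Q* = 2.2222 and P* = 84.8889.
With the tax, buyers' net willingness to pay falls by 3: (86 - 3) - 0.5Q = 76 + 4Q, so Q_t = 1.5556. Buyers pay P_b = 85.2222; sellers receive P_s = P_b - 3 = 82.2222.
CS falls from (1/2)(2.2222)(1.1111) = 1.2346 to (1/2)(1.5556)(0.7778) = 0.6049, a change of -0.6296.

-0.63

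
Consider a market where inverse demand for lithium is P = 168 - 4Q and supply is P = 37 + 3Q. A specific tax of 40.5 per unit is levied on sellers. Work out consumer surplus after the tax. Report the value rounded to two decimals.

Pre-tax equilibrium: 168 - 4Q = 37 + 3Q gives Q* = 18.7143, P* = 93.1429.
With the tax, sellers need 40.5 more per unit: 168 - 4Q = 37 + 3Q + 40.5, so Q_t = 12.9286. Buyers pay P_b = 116.2857; sellers receive P_s = P_b - 40.5 = 75.7857.
CS = (1/2)(Q_t)(168 - P_b) = (1/2)(12.9286)(51.7143) = 334.2959.

334.30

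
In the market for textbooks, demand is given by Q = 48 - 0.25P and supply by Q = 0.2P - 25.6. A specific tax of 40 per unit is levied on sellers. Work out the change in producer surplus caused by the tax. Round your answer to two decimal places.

-108.64

Rewriting demand in inverse form: P = 192 - 4Q.
Rewriting supply in inverse form: P = 128 + 5Q.
Without the tax, 192 - 4Q = 128 + 5Q so Q* = 7.1111 and P* = 163.5556.
With the tax, sellers need 40 more per unit: 192 - 4Q = 128 + 5Q + 40, so Q_t = 2.6667. Buyers pay P_b = 181.3333; sellers receive P_s = P_b - 40 = 141.3333.
PS falls from (1/2)(7.1111)(35.5556) = 126.4198 to (1/2)(2.6667)(13.3333) = 17.7778, a change of -108.642.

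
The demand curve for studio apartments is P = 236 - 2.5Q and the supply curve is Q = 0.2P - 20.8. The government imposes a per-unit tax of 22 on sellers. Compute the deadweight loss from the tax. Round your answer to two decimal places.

32.27

Rewriting supply in inverse form: P = 104 + 5Q.
Pre-tax equilibrium: 236 - 2.5Q = 104 + 5Q gives Q* = 17.6, P* = 192.
A tax on sellers shifts supply up by 22: 236 - 2.5Q = 104 + 5Q + 22, so Q_t = 14.6667. Buyers pay P_b = 199.3333; sellers receive P_s = P_b - 22 = 177.3333.
Deadweight loss is the triangle between the curves from Q_t to Q*: (1/2)(17.6 - 14.6667)(22) = 32.2667.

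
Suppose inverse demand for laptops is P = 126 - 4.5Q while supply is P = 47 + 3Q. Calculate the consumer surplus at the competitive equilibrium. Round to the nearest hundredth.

Equilibrium: 126 - 4.5Q = 47 + 3Q, so Q* = 10.5333 and P* = 78.6.
The demand choke price is 126, so CS = (1/2)(Q*)(126 - P*) = (1/2)(10.5333)(47.4) = 249.64.

249.64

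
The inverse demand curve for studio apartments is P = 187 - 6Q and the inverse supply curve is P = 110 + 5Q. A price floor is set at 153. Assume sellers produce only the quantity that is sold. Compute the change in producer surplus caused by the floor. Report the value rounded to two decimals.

40.89

Without the control, 187 - 6Q = 110 + 5Q so Q* = 7 and P* = 145.
At P = 153, buyers demand (187 - 153)/6 = 5.6667 while sellers would supply more, so the quantity traded is 5.6667 at price 153.
PS goes from (1/2)(7)(35) = 122.5 to 163.3889 (computed as (153 - 110)(5.6667) - (1/2)(5)(5.6667)^2), a change of 40.8889.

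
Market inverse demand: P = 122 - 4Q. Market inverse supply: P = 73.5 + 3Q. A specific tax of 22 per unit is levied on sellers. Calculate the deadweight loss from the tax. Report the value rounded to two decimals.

Without the tax, 122 - 4Q = 73.5 + 3Q so Q* = 6.9286 and P* = 94.2857.
A tax on sellers shifts supply up by 22: 122 - 4Q = 73.5 + 3Q + 22, so Q_t = 3.7857. Buyers pay P_b = 106.8571; sellers receive P_s = P_b - 22 = 84.8571.
The welfare triangle lost has base Q* - Q_t = 3.1429 and height t = 22, so DWL = (1/2)(3.1429)(22) = 34.5714.

34.57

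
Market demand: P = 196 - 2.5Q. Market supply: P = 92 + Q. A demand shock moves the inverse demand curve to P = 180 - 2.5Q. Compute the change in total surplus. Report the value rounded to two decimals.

Initial equilibrium: Q_0 = 29.7143, P_0 = 121.7143; CS_0 = (1/2)(29.7143)(74.2857) = 1103.6735, PS_0 = (1/2)(29.7143)(29.7143) = 441.4694.
New equilibrium: 180 - 2.5Q = 92 + Q gives Q_1 = 25.1429, P_1 = 117.1429; CS_1 = 790.2041, PS_1 = 316.0816.
Change in total surplus = (790.2041 + 316.0816) - (1103.6735 + 441.4694) = -438.8571.

-438.86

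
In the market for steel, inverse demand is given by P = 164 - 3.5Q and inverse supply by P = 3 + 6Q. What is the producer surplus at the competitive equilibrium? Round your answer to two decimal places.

861.64

Setting demand equal to supply, 161 = 9.5Q, so Q* = 16.9474 and P* = 104.6842.
PS is the area between P* and the supply curve from 0 to Q*: (1/2)(16.9474)(101.6842) = 861.6399.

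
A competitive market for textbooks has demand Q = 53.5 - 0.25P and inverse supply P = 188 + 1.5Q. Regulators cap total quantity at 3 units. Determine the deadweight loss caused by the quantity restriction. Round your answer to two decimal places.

8.20

Rewriting demand in inverse form: P = 214 - 4Q.
Unrestricted equilibrium: Q* = (214 - 188)/(4 + 1.5) = 4.7273.
At Q = 3 the demand price is 214 - 4(3) = 202 and the supply price is 188 + 1.5(3) = 192.5.
Deadweight loss is the triangle between the curves from 3 to 4.7273: (1/2)(202 - 192.5)(4.7273 - 3) = 8.2045.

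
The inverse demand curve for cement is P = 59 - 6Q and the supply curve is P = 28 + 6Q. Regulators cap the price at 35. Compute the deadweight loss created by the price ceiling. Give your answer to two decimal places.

Free-market equilibrium: 59 - 6Q = 28 + 6Q gives Q* = 2.5833, P* = 43.5.
At the ceiling price 35, quantity supplied is (35 - 28)/6 = 1.1667; supply is the short side, so Q = 1.1667 trades at P = 35.
At Q = 1.1667 the demand price is 52 and the supply price is 35. Deadweight loss is the triangle between the curves from 1.1667 to 2.5833: (1/2)(52 - 35)(2.5833 - 1.1667) = 12.0417.

12.04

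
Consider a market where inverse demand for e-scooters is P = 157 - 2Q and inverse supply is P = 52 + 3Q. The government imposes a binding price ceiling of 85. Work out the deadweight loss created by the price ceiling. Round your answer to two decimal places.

Free-market equilibrium: 157 - 2Q = 52 + 3Q gives Q* = 21, P* = 115.
At the ceiling price 85, quantity supplied is (85 - 52)/3 = 11; supply is the short side, so Q = 11 trades at P = 85.
At Q = 11 the demand price is 135 and the supply price is 85. Deadweight loss is the triangle between the curves from 11 to 21: (1/2)(135 - 85)(21 - 11) = 250.

250.00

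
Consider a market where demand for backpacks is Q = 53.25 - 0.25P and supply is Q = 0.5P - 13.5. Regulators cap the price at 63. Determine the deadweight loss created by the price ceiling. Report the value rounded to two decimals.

507.00

Rewriting demand in inverse form: P = 213 - 4Q.
Rewriting supply in inverse form: P = 27 + 2Q.
Free-market equilibrium: 213 - 4Q = 27 + 2Q gives Q* = 31, P* = 89.
At the ceiling price 63, quantity supplied is (63 - 27)/2 = 18; supply is the short side, so Q = 18 trades at P = 63.
The lost-trades triangle has base Q* - 18 = 13 and height equal to the gap between the curves at Q = 18, which is 141 - 63 = 78. DWL = (1/2)(13)(78) = 507.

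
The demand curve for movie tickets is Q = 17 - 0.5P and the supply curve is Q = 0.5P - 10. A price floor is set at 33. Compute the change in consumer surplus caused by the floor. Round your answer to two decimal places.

Rewriting demand in inverse form: P = 34 - 2Q.
Rewriting supply in inverse form: P = 20 + 2Q.
Without the control, 34 - 2Q = 20 + 2Q so Q* = 3.5 and P* = 27.
At P = 33, buyers demand (34 - 33)/2 = 0.5 while sellers would supply more, so the quantity traded is 0.5 at price 33.
CS goes from (1/2)(3.5)(7) = 12.25 to 0.25 (computed as (34 - 33)(0.5) - (1/2)(2)(0.5)^2), a change of -12.

-12.00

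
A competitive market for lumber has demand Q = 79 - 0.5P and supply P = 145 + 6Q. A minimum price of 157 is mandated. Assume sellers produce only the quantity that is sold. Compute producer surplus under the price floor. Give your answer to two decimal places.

Rewriting demand in inverse form: P = 158 - 2Q.
Free-market equilibrium: 158 - 2Q = 145 + 6Q gives Q* = 1.625, P* = 154.75.
At P = 157, buyers demand (158 - 157)/2 = 0.5 while sellers would supply more, so the quantity traded is 0.5 at price 157.
The supply price at Q = 0.5 is 148. PS is the trapezoid between 157 and supply over [0, 0.5]: (1/2)[(157 - 145) + (157 - 148)](0.5) = 5.25.

5.25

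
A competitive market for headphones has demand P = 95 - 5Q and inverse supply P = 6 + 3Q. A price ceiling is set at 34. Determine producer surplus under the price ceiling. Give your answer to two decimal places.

Free-market equilibrium: 95 - 5Q = 6 + 3Q gives Q* = 11.125, P* = 39.375.
At the ceiling price 34, quantity supplied is (34 - 6)/3 = 9.3333; supply is the short side, so Q = 9.3333 trades at P = 34.
PS is the triangle above supply below 34: (1/2)(9.3333)(34 - 6) = 130.6667.

130.67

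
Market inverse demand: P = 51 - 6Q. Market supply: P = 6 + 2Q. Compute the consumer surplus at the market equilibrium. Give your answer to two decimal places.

Setting demand equal to supply, 45 = 8Q, so Q* = 5.625 and P* = 17.25.
Consumer surplus is the triangle under demand above P*: (1/2)(5.625)(51 - 17.25) = (1/2)(5.625)(33.75) = 94.9219.

94.92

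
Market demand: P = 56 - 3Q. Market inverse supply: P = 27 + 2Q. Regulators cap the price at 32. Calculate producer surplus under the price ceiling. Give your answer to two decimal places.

6.25

Free-market equilibrium: 56 - 3Q = 27 + 2Q gives Q* = 5.8, P* = 38.6.
At P = 32, sellers supply (32 - 27)/2 = 2.5 while buyers want more, so the quantity traded is 2.5 at price 32.
PS is the triangle above supply below 32: (1/2)(2.5)(32 - 27) = 6.25.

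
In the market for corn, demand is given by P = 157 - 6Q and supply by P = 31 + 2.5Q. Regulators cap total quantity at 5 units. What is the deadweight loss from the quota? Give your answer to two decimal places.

Without the quota, 157 - 6Q = 31 + 2.5Q gives Q* = 14.8235.
At Q = 5 the demand price is 157 - 6(5) = 127 and the supply price is 31 + 2.5(5) = 43.5.
Deadweight loss is the triangle between the curves from 5 to 14.8235: (1/2)(127 - 43.5)(14.8235 - 5) = 410.1324.

410.13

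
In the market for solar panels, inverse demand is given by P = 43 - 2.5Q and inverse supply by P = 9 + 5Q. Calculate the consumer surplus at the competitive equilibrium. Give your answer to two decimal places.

25.69

Equilibrium: 43 - 2.5Q = 9 + 5Q, so Q* = 4.5333 and P* = 31.6667.
Consumer surplus is the triangle under demand above P*: (1/2)(4.5333)(43 - 31.6667) = (1/2)(4.5333)(11.3333) = 25.6889.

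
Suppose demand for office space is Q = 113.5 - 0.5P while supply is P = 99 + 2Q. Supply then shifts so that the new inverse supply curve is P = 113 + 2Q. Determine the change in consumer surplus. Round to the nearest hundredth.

-211.75

Rewriting demand in inverse form: P = 227 - 2Q.
Initial equilibrium: Q_0 = 32, P_0 = 163; CS_0 = (1/2)(32)(64) = 1024, PS_0 = (1/2)(32)(64) = 1024.
New equilibrium: 227 - 2Q = 113 + 2Q gives Q_1 = 28.5, P_1 = 170; CS_1 = 812.25, PS_1 = 812.25.
Change in consumer surplus = 812.25 - 1024 = -211.75.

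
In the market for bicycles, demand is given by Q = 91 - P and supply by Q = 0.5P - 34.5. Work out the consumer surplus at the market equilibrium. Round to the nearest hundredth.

26.89

Rewriting demand in inverse form: P = 91 - Q.
Rewriting supply in inverse form: P = 69 + 2Q.
Setting demand equal to supply, 22 = 3Q, so Q* = 7.3333 and P* = 83.6667.
CS is the area between the demand curve and P* from 0 to Q*: (1/2)(7.3333)(7.3333) = 26.8889.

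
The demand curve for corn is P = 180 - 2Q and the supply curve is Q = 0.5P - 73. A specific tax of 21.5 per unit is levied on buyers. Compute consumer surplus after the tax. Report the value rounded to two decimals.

Rewriting supply in inverse form: P = 146 + 2Q.
Pre-tax equilibrium: 180 - 2Q = 146 + 2Q gives Q* = 8.5, P* = 163.
A tax on buyers shifts demand down by 21.5: (180 - 21.5) - 2Q = 146 + 2Q, so Q_t = 3.125. Buyers pay P_b = 173.75; sellers receive P_s = P_b - 21.5 = 152.25.
Consumer surplus is the triangle under demand above P_b: (1/2)(3.125)(180 - 173.75) = 9.7656.

9.77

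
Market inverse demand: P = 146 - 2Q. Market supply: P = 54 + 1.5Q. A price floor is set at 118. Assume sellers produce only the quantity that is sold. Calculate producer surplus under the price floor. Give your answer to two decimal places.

Without the control, 146 - 2Q = 54 + 1.5Q so Q* = 26.2857 and P* = 93.4286.
At P = 118, buyers demand (146 - 118)/2 = 14 while sellers would supply more, so the quantity traded is 14 at price 118.
The supply price at Q = 14 is 75. PS is the trapezoid between 118 and supply over [0, 14]: (1/2)[(118 - 54) + (118 - 75)](14) = 749.

749.00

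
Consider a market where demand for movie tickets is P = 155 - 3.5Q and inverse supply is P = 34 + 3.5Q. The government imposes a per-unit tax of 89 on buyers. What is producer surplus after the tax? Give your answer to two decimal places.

Pre-tax equilibrium: 155 - 3.5Q = 34 + 3.5Q gives Q* = 17.2857, P* = 94.5.
A tax on buyers shifts demand down by 89: (155 - 89) - 3.5Q = 34 + 3.5Q, so Q_t = 4.5714. Buyers pay P_b = 139; sellers receive P_s = P_b - 89 = 50.
PS = (1/2)(Q_t)(P_s - 34) = (1/2)(4.5714)(16) = 36.5714.

36.57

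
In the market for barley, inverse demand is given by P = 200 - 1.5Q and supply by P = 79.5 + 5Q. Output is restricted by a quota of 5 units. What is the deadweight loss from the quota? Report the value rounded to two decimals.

595.69

Unrestricted equilibrium: Q* = (200 - 79.5)/(1.5 + 5) = 18.5385.
At Q = 5 the demand price is 200 - 1.5(5) = 192.5 and the supply price is 79.5 + 5(5) = 104.5.
DWL = (1/2)(gap between curves at 5) x (Q* - 5) = (1/2)(88)(13.5385) = 595.6923.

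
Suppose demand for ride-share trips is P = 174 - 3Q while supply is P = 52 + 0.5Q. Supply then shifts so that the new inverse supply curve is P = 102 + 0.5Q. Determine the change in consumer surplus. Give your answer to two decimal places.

Initial equilibrium: Q_0 = 34.8571, P_0 = 69.4286; CS_0 = (1/2)(34.8571)(104.5714) = 1822.5306, PS_0 = (1/2)(34.8571)(17.4286) = 303.7551.
New equilibrium: 174 - 3Q = 102 + 0.5Q gives Q_1 = 20.5714, P_1 = 112.2857; CS_1 = 634.7755, PS_1 = 105.7959.
Change in consumer surplus = 634.7755 - 1822.5306 = -1187.7551.

-1187.76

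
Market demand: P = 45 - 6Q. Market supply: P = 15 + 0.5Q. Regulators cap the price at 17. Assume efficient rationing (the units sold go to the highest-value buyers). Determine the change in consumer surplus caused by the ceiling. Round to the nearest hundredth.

0.09

Without the control, 45 - 6Q = 15 + 0.5Q so Q* = 4.6154 and P* = 17.3077.
At the ceiling price 17, quantity supplied is (17 - 15)/0.5 = 4; supply is the short side, so Q = 4 trades at P = 17.
CS goes from (1/2)(4.6154)(27.6923) = 63.9053 to 64 (computed as (45 - 17)(4) - (1/2)(6)(4)^2), a change of 0.0947.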